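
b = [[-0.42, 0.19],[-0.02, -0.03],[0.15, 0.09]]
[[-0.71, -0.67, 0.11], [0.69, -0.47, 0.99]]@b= [[0.33,-0.1],[-0.13,0.23]]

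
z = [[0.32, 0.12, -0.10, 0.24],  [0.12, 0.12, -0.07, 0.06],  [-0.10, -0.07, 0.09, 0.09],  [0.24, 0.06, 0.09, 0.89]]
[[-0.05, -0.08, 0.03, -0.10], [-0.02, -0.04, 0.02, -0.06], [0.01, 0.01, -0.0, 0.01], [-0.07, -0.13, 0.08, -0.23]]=z @ [[-0.08, -0.05, -0.05, 0.07],[-0.01, -0.10, 0.12, -0.3],[0.07, 0.14, -0.08, 0.24],[-0.06, -0.14, 0.10, -0.28]]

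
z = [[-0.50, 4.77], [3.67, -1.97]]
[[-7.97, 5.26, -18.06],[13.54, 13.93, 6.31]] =z@[[2.96, 4.65, -0.33], [-1.36, 1.59, -3.82]]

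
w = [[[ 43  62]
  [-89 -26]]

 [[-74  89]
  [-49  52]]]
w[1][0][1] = 89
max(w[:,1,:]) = 52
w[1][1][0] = -49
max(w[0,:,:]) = 62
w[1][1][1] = 52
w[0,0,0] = 43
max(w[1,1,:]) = 52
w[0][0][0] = 43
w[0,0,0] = 43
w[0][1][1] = -26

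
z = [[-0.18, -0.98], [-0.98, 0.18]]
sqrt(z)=[[0.41+0.59j, (-0.49+0.49j)], [(-0.49+0.49j), 0.59+0.41j]]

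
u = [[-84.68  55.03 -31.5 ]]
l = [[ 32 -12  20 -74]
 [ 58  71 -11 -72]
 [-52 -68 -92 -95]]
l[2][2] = -92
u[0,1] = 55.03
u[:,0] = [-84.68]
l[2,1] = -68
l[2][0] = -52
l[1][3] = -72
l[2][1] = -68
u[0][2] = -31.5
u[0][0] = -84.68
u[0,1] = 55.03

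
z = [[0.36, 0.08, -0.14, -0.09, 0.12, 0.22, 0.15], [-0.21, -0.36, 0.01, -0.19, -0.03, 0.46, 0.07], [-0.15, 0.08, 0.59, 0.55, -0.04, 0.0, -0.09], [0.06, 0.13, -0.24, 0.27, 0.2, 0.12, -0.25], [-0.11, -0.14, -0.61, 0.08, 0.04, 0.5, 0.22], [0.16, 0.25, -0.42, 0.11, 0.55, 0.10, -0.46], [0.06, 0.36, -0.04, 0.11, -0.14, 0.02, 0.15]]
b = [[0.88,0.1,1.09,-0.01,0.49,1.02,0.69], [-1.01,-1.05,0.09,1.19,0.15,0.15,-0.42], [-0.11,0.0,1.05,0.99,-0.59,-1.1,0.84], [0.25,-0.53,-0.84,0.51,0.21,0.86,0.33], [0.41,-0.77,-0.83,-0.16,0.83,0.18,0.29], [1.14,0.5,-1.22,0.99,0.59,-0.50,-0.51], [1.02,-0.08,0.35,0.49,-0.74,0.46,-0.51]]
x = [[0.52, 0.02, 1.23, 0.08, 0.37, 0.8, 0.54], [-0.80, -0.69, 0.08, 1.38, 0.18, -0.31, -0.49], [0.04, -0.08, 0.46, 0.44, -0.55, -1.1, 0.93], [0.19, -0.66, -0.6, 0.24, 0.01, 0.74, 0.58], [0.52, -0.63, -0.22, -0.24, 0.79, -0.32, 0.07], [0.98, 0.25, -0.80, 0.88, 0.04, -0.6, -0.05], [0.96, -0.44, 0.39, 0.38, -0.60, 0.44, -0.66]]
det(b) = 18.48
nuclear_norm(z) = 4.07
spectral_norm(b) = 2.68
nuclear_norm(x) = 10.69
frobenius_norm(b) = 4.86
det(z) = -0.00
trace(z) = 1.15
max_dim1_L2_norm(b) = 2.21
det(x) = 14.46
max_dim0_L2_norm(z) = 0.99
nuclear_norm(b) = 11.88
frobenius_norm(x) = 4.19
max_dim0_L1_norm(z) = 2.05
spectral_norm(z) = 1.18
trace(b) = 1.21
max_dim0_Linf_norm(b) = 1.22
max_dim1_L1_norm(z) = 2.05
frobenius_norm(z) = 1.83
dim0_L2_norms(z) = [0.49, 0.61, 0.99, 0.67, 0.62, 0.73, 0.62]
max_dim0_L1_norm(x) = 4.31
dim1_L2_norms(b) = [1.93, 1.94, 2.09, 1.48, 1.51, 2.21, 1.56]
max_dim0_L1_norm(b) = 5.47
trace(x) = 0.06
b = x + z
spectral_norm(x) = 2.14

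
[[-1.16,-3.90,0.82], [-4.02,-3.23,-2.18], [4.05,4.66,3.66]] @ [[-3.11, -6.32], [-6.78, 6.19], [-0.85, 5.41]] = [[29.35, -12.37], [36.25, -6.38], [-47.3, 23.05]]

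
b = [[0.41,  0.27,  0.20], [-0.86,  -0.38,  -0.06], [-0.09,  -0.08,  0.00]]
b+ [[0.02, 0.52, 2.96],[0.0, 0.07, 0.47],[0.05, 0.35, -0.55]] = [[0.43, 0.79, 3.16], [-0.86, -0.31, 0.41], [-0.04, 0.27, -0.55]]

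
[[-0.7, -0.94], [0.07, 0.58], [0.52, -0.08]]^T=[[-0.70, 0.07, 0.52], [-0.94, 0.58, -0.08]]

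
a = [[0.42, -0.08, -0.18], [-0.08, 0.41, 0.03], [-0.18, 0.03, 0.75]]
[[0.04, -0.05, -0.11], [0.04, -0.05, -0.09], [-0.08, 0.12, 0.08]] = a@[[0.07,-0.1,-0.31], [0.12,-0.16,-0.29], [-0.10,0.14,0.04]]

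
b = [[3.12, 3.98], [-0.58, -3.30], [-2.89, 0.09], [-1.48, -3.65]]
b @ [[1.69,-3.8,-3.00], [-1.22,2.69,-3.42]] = [[0.42, -1.15, -22.97],[3.05, -6.67, 13.03],[-4.99, 11.22, 8.36],[1.95, -4.19, 16.92]]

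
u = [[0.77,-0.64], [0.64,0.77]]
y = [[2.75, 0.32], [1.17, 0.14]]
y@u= [[2.32, -1.51], [0.99, -0.64]]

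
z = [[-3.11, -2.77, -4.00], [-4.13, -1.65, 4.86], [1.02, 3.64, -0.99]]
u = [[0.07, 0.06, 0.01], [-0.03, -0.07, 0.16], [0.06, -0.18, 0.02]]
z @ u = [[-0.37, 0.73, -0.55], [0.05, -1.01, -0.21], [-0.10, -0.02, 0.57]]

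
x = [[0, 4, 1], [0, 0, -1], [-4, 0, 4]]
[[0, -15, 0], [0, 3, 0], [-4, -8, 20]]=x@[[1, -1, -5], [0, -3, 0], [0, -3, 0]]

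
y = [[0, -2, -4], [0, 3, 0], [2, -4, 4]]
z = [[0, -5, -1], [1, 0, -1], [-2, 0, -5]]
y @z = [[6, 0, 22], [3, 0, -3], [-12, -10, -18]]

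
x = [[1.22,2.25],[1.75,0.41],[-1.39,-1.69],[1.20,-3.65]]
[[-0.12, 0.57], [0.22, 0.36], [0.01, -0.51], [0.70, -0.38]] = x @ [[0.16,0.17],[-0.14,0.16]]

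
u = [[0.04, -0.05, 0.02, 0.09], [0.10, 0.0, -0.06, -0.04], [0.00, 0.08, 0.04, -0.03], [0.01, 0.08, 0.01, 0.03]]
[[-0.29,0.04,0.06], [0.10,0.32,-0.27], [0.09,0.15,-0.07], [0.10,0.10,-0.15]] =u @[[-1.02, 3.55, -1.55], [2.07, 0.95, -1.89], [-2.58, 1.16, 1.96], [-1.08, -0.90, -0.17]]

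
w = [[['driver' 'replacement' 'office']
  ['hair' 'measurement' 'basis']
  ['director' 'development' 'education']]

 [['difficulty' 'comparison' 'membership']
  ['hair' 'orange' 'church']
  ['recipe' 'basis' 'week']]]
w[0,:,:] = [['driver', 'replacement', 'office'], ['hair', 'measurement', 'basis'], ['director', 'development', 'education']]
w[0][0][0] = 'driver'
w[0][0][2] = 'office'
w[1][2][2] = 'week'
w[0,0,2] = 'office'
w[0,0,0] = 'driver'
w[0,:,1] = ['replacement', 'measurement', 'development']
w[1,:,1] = ['comparison', 'orange', 'basis']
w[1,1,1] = 'orange'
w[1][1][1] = 'orange'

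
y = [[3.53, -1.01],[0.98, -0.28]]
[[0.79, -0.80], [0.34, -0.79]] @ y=[[2.0, -0.57],[0.43, -0.12]]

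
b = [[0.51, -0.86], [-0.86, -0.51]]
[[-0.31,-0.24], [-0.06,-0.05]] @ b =[[0.05, 0.39], [0.01, 0.08]]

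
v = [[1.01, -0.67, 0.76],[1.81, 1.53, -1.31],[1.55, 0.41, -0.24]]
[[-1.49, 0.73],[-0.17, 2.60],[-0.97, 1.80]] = v @ [[-0.76, 1.08],[-0.12, 0.06],[-1.06, -0.42]]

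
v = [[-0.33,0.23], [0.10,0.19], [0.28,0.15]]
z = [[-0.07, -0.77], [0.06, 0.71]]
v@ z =[[0.04, 0.42], [0.0, 0.06], [-0.01, -0.11]]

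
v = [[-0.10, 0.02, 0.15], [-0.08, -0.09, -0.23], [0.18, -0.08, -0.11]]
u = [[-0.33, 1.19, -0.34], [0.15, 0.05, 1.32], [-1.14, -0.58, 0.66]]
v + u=[[-0.43,1.21,-0.19],[0.07,-0.04,1.09],[-0.96,-0.66,0.55]]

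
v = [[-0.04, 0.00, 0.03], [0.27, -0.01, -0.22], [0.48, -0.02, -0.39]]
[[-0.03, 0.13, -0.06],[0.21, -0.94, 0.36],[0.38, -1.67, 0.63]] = v @ [[2.25, -2.46, 2.11], [-1.46, 0.74, 1.23], [1.86, 1.21, 0.91]]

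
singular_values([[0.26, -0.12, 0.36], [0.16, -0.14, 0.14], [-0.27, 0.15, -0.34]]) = [0.69, 0.08, 0.0]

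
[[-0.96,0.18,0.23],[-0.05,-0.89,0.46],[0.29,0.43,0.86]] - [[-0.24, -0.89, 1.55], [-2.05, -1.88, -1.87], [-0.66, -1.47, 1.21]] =[[-0.72, 1.07, -1.32], [2.0, 0.99, 2.33], [0.95, 1.9, -0.35]]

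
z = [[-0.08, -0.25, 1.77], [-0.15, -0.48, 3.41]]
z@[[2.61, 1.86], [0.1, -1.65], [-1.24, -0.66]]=[[-2.43,-0.90], [-4.67,-1.74]]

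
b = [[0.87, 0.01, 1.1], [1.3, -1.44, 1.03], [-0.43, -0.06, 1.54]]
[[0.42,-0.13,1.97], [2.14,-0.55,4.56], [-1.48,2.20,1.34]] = b @ [[1.29, -1.44, 0.93], [-0.77, -0.19, -1.56], [-0.63, 1.02, 1.07]]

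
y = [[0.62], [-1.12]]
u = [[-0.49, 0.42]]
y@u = [[-0.3, 0.26], [0.55, -0.47]]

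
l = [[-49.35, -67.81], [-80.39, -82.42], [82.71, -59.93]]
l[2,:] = [82.71, -59.93]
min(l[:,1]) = -82.42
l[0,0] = -49.35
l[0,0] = -49.35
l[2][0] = 82.71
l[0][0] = -49.35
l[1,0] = -80.39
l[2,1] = -59.93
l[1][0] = -80.39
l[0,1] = -67.81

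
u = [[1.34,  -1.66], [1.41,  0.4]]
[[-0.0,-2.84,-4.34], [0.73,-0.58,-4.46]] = u@[[0.42, -0.73, -3.18], [0.34, 1.12, 0.05]]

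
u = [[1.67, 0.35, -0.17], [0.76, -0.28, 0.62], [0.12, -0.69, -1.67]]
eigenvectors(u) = [[(0.94+0j), (0.12+0.04j), 0.12-0.04j],  [0.33+0.00j, (-0.64-0.24j), (-0.64+0.24j)],  [-0.03+0.00j, (0.72+0j), (0.72-0j)]]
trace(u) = -0.28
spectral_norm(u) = 1.88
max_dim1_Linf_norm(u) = 1.67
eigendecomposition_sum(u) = [[(1.69+0j), 0.30+0.00j, (-0.03+0j)], [0.60+0.00j, 0.10+0.00j, (-0.01+0j)], [-0.06+0.00j, -0.01-0.00j, 0.00+0.00j]] + [[-0.01+0.09j, 0.03-0.27j, (-0.07-0.27j)], [(0.08-0.45j), (-0.19+1.42j), 0.32+1.40j], [(0.09+0.48j), (-0.34-1.47j), (-0.84-1.27j)]] + [[-0.01-0.09j, (0.03+0.27j), (-0.07+0.27j)],  [0.08+0.45j, (-0.19-1.42j), (0.32-1.4j)],  [0.09-0.48j, (-0.34+1.47j), (-0.84+1.27j)]]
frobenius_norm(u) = 2.69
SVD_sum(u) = [[0.38, 0.24, 0.64],[0.38, 0.25, 0.64],[-0.74, -0.47, -1.24]] + [[1.31,-0.11,-0.74], [0.33,-0.03,-0.18], [0.84,-0.07,-0.47]] + [[-0.02,  0.22,  -0.07], [0.05,  -0.5,  0.16], [0.01,  -0.15,  0.05]]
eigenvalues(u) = [(1.8+0j), (-1.04+0.24j), (-1.04-0.24j)]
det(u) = 2.05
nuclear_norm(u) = 4.31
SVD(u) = [[0.41, 0.82, 0.39], [0.42, 0.21, -0.88], [-0.81, 0.53, -0.26]] @ diag([1.8825707177848092, 1.8340828584996254, 0.5934370739151951]) @ [[0.48, 0.31, 0.82], [0.87, -0.07, -0.49], [-0.09, 0.95, -0.31]]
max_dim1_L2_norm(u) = 1.81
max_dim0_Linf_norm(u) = 1.67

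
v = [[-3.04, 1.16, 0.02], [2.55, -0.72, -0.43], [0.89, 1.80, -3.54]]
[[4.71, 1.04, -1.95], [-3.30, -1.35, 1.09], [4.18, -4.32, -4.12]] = v@[[-0.87, -0.74, 0.64], [1.79, -1.05, -0.03], [-0.49, 0.5, 1.31]]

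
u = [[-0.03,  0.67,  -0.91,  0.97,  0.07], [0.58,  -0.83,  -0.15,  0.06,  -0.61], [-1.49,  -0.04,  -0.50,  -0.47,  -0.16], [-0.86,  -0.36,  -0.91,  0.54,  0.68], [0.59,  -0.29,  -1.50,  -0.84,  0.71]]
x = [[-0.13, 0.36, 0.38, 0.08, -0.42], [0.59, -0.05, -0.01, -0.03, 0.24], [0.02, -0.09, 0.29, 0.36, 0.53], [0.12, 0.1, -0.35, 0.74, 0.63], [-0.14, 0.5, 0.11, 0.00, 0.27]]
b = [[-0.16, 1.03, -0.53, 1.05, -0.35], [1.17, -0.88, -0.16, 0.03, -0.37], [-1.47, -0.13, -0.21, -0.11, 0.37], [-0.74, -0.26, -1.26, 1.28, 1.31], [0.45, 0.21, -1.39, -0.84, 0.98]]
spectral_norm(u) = 2.27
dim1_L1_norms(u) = [2.65, 2.23, 2.66, 3.35, 3.93]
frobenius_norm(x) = 1.68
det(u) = 5.04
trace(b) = 1.01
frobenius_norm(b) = 4.08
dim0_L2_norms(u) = [1.91, 1.16, 2.04, 1.47, 1.17]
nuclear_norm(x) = 3.42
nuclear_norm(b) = 8.29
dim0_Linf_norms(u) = [1.49, 0.83, 1.5, 0.97, 0.71]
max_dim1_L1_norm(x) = 1.94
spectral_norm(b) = 2.77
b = x + u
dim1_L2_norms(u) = [1.49, 1.19, 1.65, 1.57, 1.97]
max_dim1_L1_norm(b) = 4.85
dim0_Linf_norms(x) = [0.59, 0.5, 0.38, 0.74, 0.63]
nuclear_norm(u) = 7.47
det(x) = -0.09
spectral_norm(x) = 1.25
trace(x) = 1.12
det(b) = 5.87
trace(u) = -0.11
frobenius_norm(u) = 3.56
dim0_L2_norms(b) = [2.07, 1.4, 1.97, 1.86, 1.75]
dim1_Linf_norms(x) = [0.42, 0.59, 0.53, 0.74, 0.5]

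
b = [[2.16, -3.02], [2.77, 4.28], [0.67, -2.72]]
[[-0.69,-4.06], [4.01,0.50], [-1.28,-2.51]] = b @ [[0.52, -0.90], [0.6, 0.7]]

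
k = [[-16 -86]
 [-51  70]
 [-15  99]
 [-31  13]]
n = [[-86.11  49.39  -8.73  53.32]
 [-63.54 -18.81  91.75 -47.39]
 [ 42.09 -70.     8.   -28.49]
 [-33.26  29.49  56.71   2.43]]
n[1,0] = -63.54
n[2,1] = -70.0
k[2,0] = -15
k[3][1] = 13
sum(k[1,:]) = 19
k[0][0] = -16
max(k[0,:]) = -16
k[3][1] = 13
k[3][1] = 13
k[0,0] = -16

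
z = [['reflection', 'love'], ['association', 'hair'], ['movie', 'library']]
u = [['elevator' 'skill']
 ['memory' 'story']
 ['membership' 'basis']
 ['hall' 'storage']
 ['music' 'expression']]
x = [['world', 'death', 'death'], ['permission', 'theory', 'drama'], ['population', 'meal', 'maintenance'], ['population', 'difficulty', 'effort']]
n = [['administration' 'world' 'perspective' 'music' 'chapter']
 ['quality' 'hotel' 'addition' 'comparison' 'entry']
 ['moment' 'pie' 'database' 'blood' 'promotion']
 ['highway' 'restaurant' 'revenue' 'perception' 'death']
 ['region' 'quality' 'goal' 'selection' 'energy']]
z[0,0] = 'reflection'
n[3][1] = 'restaurant'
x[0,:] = ['world', 'death', 'death']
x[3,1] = 'difficulty'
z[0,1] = 'love'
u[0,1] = 'skill'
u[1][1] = 'story'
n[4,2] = 'goal'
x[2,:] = ['population', 'meal', 'maintenance']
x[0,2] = 'death'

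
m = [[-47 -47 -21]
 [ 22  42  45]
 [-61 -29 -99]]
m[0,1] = -47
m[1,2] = 45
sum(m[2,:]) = -189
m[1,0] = 22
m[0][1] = -47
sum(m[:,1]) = -34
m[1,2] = 45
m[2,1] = -29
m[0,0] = -47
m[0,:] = [-47, -47, -21]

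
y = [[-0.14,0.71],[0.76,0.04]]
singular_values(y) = [0.8, 0.68]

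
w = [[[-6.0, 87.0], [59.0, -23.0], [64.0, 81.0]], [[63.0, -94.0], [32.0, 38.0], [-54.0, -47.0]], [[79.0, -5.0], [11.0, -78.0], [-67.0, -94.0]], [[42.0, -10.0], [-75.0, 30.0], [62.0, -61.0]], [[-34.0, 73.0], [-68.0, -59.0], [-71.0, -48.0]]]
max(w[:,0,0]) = 79.0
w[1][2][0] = -54.0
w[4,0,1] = 73.0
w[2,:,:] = [[79.0, -5.0], [11.0, -78.0], [-67.0, -94.0]]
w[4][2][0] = -71.0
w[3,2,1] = -61.0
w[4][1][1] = -59.0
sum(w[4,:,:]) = -207.0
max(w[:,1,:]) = 59.0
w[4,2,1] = -48.0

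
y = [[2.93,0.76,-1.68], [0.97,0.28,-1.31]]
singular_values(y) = [3.79, 0.6]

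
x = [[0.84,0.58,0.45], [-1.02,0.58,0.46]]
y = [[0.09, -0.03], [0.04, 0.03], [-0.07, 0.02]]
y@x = [[0.11, 0.03, 0.03], [0.0, 0.04, 0.03], [-0.08, -0.03, -0.02]]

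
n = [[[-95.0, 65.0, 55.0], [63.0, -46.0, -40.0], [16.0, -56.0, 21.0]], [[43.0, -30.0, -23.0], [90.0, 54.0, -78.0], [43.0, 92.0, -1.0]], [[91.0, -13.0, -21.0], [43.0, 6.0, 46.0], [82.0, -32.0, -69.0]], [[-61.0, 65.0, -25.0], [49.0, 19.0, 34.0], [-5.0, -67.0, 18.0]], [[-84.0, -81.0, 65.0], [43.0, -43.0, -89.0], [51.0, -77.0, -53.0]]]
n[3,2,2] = 18.0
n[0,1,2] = -40.0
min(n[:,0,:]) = -95.0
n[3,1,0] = 49.0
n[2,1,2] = 46.0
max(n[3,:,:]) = 65.0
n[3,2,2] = 18.0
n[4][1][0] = 43.0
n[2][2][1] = -32.0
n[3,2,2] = 18.0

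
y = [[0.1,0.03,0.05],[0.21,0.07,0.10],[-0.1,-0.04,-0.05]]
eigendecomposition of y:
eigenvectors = [[0.36,-0.09,-0.46],[0.83,-0.78,0.13],[-0.43,0.62,0.88]]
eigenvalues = [0.11, 0.01, -0.0]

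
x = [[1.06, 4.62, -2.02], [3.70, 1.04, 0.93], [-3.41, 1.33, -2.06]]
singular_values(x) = [5.49, 5.45, 0.0]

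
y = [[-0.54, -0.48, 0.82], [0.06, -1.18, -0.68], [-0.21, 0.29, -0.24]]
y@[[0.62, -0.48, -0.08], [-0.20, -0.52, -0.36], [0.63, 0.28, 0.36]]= [[0.28, 0.74, 0.51], [-0.16, 0.39, 0.18], [-0.34, -0.12, -0.17]]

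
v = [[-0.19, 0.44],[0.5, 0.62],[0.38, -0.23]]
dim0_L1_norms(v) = [1.07, 1.29]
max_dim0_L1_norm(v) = 1.29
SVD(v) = [[-0.36, 0.62], [-0.93, -0.27], [0.04, -0.74]] @ diag([0.8378846189450627, 0.599457559244428]) @ [[-0.46, -0.89], [-0.89, 0.46]]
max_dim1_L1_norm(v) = 1.12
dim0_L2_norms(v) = [0.66, 0.79]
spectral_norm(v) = 0.84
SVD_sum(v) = [[0.14,  0.27], [0.36,  0.69], [-0.01,  -0.03]] + [[-0.33,  0.17],[0.14,  -0.07],[0.39,  -0.20]]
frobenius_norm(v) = 1.03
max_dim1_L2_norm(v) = 0.8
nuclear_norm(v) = 1.44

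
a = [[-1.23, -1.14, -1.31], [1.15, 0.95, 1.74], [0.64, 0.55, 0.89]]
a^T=[[-1.23, 1.15, 0.64], [-1.14, 0.95, 0.55], [-1.31, 1.74, 0.89]]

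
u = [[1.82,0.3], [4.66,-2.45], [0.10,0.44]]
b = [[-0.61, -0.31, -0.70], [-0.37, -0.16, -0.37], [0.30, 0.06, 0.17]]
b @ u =[[-2.62, 0.27], [-1.46, 0.12], [0.84, 0.02]]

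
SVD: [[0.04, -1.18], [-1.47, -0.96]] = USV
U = [[0.44, 0.9], [0.9, -0.44]]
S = [1.9, 0.93]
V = [[-0.69, -0.73], [0.73, -0.69]]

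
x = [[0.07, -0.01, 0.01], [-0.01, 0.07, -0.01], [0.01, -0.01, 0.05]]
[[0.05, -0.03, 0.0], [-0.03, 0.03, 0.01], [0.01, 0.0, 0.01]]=x @ [[0.70,-0.39,0.04],  [-0.39,0.39,0.21],  [0.04,0.21,0.31]]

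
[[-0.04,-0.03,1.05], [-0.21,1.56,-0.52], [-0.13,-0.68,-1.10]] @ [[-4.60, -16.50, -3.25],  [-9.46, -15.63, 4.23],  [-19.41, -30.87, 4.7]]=[[-19.91,-31.28,4.94], [-3.70,-4.87,4.84], [28.38,46.73,-7.62]]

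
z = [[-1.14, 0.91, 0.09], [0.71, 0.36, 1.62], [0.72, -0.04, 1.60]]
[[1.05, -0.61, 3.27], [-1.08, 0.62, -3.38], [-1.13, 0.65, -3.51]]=z @ [[-0.87, 0.50, -2.70], [0.10, -0.06, 0.31], [-0.31, 0.18, -0.97]]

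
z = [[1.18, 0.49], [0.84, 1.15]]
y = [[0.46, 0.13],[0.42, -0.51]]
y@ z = [[0.65, 0.37], [0.07, -0.38]]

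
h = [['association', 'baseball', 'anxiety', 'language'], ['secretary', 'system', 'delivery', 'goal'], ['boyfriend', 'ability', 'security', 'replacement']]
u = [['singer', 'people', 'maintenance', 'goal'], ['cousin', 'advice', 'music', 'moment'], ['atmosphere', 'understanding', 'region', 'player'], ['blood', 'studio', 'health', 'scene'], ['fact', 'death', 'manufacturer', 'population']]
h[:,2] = ['anxiety', 'delivery', 'security']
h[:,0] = ['association', 'secretary', 'boyfriend']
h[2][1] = 'ability'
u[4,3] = 'population'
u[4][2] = 'manufacturer'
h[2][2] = 'security'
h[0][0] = 'association'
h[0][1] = 'baseball'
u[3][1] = 'studio'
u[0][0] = 'singer'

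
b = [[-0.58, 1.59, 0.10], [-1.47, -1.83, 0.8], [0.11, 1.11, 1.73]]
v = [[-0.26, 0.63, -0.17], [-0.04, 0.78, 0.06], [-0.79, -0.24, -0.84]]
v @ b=[[-0.79, -1.76, 0.18], [-1.12, -1.42, 0.72], [0.72, -1.75, -1.72]]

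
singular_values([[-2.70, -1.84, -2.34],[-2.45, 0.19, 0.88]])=[4.22, 2.28]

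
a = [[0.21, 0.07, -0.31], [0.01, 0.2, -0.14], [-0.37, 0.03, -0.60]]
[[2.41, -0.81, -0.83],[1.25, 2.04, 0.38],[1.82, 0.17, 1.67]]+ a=[[2.62, -0.74, -1.14],  [1.26, 2.24, 0.24],  [1.45, 0.20, 1.07]]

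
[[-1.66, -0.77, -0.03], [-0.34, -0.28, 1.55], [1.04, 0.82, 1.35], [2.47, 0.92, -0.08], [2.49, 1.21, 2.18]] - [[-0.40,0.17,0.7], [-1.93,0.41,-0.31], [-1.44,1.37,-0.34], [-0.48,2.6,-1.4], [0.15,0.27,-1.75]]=[[-1.26, -0.94, -0.73],[1.59, -0.69, 1.86],[2.48, -0.55, 1.69],[2.95, -1.68, 1.32],[2.34, 0.94, 3.93]]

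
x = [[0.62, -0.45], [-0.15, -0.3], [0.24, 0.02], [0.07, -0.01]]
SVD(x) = [[-0.97, -0.05], [-0.06, -0.90], [-0.24, 0.41], [-0.08, 0.09]] @ diag([0.7921099656529461, 0.36737147727237685]) @ [[-0.82, 0.57], [0.57, 0.82]]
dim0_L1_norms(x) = [1.08, 0.78]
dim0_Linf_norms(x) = [0.62, 0.45]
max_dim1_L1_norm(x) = 1.07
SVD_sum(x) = [[0.63, -0.43],[0.04, -0.03],[0.15, -0.11],[0.05, -0.04]] + [[-0.01, -0.02], [-0.19, -0.27], [0.09, 0.13], [0.02, 0.03]]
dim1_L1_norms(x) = [1.07, 0.45, 0.26, 0.08]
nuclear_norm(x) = 1.16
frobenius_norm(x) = 0.87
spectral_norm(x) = 0.79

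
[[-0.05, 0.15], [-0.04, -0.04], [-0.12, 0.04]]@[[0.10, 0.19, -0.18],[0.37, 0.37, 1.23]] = [[0.05, 0.05, 0.19], [-0.02, -0.02, -0.04], [0.00, -0.01, 0.07]]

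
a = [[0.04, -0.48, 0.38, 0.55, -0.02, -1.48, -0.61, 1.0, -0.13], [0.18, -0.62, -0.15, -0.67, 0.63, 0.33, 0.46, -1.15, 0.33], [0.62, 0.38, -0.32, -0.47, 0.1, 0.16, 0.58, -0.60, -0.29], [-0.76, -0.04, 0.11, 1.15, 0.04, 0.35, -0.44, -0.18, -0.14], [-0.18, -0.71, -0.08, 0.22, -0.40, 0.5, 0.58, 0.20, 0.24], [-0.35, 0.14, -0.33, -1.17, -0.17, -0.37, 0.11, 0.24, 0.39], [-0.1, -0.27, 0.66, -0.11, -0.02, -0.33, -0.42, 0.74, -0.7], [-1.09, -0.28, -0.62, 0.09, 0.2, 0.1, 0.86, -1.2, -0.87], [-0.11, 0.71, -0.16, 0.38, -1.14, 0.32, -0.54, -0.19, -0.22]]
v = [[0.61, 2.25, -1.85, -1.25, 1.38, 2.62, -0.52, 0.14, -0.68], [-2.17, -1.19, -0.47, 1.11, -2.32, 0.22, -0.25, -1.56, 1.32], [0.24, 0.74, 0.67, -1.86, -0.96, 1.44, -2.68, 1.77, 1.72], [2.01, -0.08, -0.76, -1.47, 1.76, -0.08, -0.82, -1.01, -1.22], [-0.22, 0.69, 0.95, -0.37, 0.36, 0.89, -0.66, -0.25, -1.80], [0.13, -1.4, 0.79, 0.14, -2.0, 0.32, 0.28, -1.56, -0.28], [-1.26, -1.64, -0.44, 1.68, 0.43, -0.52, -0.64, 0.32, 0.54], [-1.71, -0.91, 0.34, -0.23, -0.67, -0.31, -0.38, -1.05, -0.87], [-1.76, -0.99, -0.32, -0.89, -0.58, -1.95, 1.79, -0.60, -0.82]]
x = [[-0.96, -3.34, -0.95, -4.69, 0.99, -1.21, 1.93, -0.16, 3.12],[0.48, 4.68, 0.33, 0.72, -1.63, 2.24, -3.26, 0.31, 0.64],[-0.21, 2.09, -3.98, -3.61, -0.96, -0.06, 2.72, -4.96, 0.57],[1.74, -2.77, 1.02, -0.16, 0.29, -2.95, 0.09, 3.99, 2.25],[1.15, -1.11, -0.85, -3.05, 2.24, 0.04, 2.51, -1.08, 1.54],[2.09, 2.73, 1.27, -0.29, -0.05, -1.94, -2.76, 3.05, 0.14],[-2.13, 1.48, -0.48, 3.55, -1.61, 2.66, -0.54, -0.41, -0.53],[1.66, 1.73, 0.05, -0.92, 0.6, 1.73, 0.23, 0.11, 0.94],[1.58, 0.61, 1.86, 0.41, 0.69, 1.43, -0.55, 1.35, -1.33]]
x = v @ a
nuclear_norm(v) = 26.84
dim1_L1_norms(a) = [4.69, 4.52, 3.52, 3.21, 3.11, 3.27, 3.35, 5.31, 3.77]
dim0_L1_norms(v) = [10.11, 9.89, 6.59, 9.0, 10.46, 8.35, 8.02, 8.26, 9.25]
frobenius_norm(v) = 10.72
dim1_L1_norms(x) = [17.35, 14.29, 19.16, 15.26, 13.57, 14.32, 13.39, 7.97, 9.81]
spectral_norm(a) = 3.08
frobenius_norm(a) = 4.86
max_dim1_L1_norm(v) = 12.08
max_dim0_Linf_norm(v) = 2.68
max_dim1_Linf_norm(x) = 4.96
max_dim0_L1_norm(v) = 10.46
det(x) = -30.64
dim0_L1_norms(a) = [3.43, 3.63, 2.81, 4.81, 2.72, 3.94, 4.6, 5.5, 3.31]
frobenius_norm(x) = 17.78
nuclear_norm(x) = 40.00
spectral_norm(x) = 11.71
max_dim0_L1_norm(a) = 5.5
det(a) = 0.18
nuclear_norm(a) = 12.34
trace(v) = -3.21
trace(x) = -1.88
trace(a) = -2.36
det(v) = -244.04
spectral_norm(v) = 7.04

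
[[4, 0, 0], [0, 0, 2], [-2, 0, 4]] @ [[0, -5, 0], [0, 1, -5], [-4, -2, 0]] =[[0, -20, 0], [-8, -4, 0], [-16, 2, 0]]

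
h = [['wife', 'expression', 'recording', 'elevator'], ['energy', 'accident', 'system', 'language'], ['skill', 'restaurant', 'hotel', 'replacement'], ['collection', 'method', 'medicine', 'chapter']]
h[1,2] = 'system'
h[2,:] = ['skill', 'restaurant', 'hotel', 'replacement']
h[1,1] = 'accident'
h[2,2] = 'hotel'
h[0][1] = 'expression'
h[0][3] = 'elevator'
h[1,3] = 'language'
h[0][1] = 'expression'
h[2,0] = 'skill'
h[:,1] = ['expression', 'accident', 'restaurant', 'method']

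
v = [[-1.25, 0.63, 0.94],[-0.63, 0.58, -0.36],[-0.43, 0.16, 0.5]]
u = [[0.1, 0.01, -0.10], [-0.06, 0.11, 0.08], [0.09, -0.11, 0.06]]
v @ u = [[-0.08,-0.05,0.23], [-0.13,0.1,0.09], [-0.01,-0.04,0.09]]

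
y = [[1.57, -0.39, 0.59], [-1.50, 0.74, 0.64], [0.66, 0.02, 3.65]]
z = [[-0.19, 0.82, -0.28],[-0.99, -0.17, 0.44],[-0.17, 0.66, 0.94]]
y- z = [[1.76, -1.21, 0.87], [-0.51, 0.91, 0.2], [0.83, -0.64, 2.71]]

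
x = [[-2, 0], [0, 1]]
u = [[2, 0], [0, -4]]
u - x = [[4, 0], [0, -5]]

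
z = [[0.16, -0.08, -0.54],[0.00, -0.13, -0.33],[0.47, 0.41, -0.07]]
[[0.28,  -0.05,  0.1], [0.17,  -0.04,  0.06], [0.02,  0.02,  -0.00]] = z @ [[0.29, -0.06, 0.14], [-0.36, 0.12, -0.19], [-0.38, 0.06, -0.12]]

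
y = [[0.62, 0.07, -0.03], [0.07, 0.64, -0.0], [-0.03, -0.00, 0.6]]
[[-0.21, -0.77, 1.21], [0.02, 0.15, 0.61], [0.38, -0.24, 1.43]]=y @ [[-0.31, -1.31, 1.99], [0.06, 0.38, 0.73], [0.62, -0.46, 2.49]]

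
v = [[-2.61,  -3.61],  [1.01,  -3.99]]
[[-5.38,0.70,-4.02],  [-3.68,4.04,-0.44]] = v @ [[0.58, 0.84, 1.03], [1.07, -0.80, 0.37]]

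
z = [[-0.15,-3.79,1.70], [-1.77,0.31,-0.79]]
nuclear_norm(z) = 6.07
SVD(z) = [[-0.99, 0.16],[0.16, 0.99]] @ diag([4.200531053923739, 1.8668794457656652]) @ [[-0.03, 0.9, -0.43],[-0.95, -0.16, -0.27]]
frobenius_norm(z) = 4.60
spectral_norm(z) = 4.20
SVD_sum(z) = [[0.14, -3.74, 1.78], [-0.02, 0.61, -0.29]] + [[-0.29,-0.05,-0.08], [-1.75,-0.30,-0.50]]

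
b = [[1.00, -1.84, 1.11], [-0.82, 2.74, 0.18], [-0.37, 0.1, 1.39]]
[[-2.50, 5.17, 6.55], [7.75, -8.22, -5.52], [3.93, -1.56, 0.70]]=b @ [[-0.72, 1.03, 2.71], [2.45, -2.65, -1.29], [2.46, -0.66, 1.32]]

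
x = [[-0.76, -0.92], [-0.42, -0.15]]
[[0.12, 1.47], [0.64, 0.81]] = x@[[-2.1,  -1.91], [1.60,  -0.02]]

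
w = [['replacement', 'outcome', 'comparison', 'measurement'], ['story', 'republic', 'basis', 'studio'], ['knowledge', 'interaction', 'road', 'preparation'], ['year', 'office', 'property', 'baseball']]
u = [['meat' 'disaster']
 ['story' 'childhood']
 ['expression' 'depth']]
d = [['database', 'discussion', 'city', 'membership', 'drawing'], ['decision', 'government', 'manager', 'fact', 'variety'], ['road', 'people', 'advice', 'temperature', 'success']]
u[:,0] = ['meat', 'story', 'expression']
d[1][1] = 'government'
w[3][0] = 'year'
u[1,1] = 'childhood'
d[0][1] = 'discussion'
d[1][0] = 'decision'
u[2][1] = 'depth'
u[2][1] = 'depth'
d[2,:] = ['road', 'people', 'advice', 'temperature', 'success']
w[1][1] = 'republic'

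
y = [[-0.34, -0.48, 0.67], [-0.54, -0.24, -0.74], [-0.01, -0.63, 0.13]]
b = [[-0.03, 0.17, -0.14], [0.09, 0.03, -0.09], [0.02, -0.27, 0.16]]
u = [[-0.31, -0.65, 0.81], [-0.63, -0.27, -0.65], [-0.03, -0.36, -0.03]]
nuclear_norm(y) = 2.35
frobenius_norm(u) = 1.48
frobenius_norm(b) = 0.41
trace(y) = -0.45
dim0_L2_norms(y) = [0.64, 0.83, 1.01]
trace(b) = 0.16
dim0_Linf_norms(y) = [0.54, 0.63, 0.74]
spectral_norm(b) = 0.39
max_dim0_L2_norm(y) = 1.01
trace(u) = -0.61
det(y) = 0.36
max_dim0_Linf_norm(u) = 0.81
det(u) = 0.25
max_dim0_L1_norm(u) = 1.49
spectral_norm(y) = 1.06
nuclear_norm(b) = 0.53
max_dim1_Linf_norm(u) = 0.81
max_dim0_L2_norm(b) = 0.32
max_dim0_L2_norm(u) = 1.04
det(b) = 0.00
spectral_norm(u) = 1.12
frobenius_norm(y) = 1.45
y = u + b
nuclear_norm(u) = 2.30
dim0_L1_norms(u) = [0.97, 1.28, 1.49]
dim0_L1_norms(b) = [0.14, 0.47, 0.39]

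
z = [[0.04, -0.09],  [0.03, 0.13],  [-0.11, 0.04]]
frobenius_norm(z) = 0.20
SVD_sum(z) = [[0.03,-0.09], [-0.03,0.11], [-0.02,0.07]] + [[0.01, 0.00], [0.06, 0.02], [-0.09, -0.03]]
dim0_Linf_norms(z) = [0.11, 0.13]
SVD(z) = [[0.59, 0.1], [-0.69, 0.58], [-0.42, -0.81]] @ diag([0.1669342652651326, 0.11546839862226518]) @ [[0.30, -0.96],[0.96, 0.30]]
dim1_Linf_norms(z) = [0.09, 0.13, 0.11]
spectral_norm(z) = 0.17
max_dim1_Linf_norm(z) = 0.13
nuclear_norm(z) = 0.28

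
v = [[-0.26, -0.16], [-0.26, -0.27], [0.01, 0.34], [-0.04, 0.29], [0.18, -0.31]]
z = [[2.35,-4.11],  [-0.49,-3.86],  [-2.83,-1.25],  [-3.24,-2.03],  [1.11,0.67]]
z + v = [[2.09, -4.27], [-0.75, -4.13], [-2.82, -0.91], [-3.28, -1.74], [1.29, 0.36]]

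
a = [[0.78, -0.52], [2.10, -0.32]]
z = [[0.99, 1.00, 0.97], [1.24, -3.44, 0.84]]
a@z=[[0.13,2.57,0.32], [1.68,3.2,1.77]]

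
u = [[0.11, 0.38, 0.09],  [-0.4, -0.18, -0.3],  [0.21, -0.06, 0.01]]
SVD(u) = [[-0.52,-0.77,0.37], [0.83,-0.36,0.42], [-0.19,0.53,0.83]] @ diag([0.622223165559558, 0.31320462772549656, 0.09767903261384325]) @ [[-0.69, -0.54, -0.48],[0.55, -0.82, 0.14],[0.47, 0.16, -0.87]]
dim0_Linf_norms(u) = [0.4, 0.38, 0.3]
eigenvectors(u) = [[(0.07+0.62j),(0.07-0.62j),-0.59+0.00j], [(-0.65+0j),-0.65-0.00j,(0.25+0j)], [(0.41-0.11j),(0.41+0.11j),0.77+0.00j]]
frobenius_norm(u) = 0.70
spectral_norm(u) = 0.62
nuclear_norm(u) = 1.03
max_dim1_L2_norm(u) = 0.53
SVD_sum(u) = [[0.22, 0.18, 0.16],  [-0.36, -0.28, -0.25],  [0.08, 0.06, 0.06]] + [[-0.13, 0.20, -0.03], [-0.06, 0.09, -0.02], [0.09, -0.14, 0.02]] + [[0.02,0.01,-0.03], [0.02,0.01,-0.04], [0.04,0.01,-0.07]]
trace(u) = -0.06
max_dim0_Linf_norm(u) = 0.4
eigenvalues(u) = [(0.05+0.33j), (0.05-0.33j), (-0.17+0j)]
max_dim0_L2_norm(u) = 0.46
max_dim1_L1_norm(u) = 0.88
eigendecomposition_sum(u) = [[0.04+0.18j, 0.15+0.05j, -0.01+0.12j], [-0.20+0.02j, -0.07+0.15j, (-0.12-0.03j)], [0.12-0.05j, 0.02-0.11j, (0.08-0j)]] + [[(0.04-0.18j), (0.15-0.05j), -0.01-0.12j],[-0.20-0.02j, -0.07-0.15j, (-0.12+0.03j)],[(0.12+0.05j), (0.02+0.11j), 0.08+0.00j]] + [[(0.02+0j), 0.08+0.00j, (0.12+0j)],[-0.01-0.00j, (-0.03-0j), -0.05-0.00j],[(-0.03-0j), -0.10-0.00j, -0.16-0.00j]]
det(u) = -0.02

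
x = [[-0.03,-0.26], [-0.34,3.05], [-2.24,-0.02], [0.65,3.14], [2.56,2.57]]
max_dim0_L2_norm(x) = 5.08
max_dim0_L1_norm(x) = 9.04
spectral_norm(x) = 5.41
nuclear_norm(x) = 8.36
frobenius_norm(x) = 6.16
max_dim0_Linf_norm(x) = 3.14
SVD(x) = [[0.05, -0.03], [-0.49, 0.53], [0.17, 0.69], [-0.58, 0.23], [-0.63, -0.44]] @ diag([5.40730539279656, 2.950635251777697]) @ [[-0.41, -0.91], [-0.91, 0.41]]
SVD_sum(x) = [[-0.1, -0.23], [1.08, 2.42], [-0.38, -0.85], [1.28, 2.86], [1.38, 3.10]] + [[0.07,-0.03],[-1.42,0.63],[-1.86,0.83],[-0.63,0.28],[1.18,-0.53]]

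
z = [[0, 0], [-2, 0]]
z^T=[[0, -2], [0, 0]]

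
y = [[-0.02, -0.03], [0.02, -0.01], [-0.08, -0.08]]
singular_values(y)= [0.12, 0.02]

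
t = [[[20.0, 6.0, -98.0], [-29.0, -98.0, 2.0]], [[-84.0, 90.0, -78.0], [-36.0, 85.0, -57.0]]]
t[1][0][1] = 90.0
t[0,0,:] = [20.0, 6.0, -98.0]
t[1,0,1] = 90.0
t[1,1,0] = -36.0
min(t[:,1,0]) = -36.0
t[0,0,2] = -98.0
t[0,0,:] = [20.0, 6.0, -98.0]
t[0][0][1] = 6.0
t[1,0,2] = -78.0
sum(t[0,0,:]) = -72.0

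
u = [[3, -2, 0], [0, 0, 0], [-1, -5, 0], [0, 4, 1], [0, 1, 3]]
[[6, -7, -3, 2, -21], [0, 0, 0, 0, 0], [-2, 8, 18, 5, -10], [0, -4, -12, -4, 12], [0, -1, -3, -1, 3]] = u@ [[2, -3, -3, 0, -5], [0, -1, -3, -1, 3], [0, 0, 0, 0, 0]]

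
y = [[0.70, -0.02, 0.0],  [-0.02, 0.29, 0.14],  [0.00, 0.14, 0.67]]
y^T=[[0.70, -0.02, 0.00], [-0.02, 0.29, 0.14], [0.0, 0.14, 0.67]]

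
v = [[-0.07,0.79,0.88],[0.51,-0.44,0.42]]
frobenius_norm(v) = 1.43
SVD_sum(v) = [[-0.08, 0.8, 0.87], [0.00, -0.01, -0.02]] + [[0.01, -0.01, 0.01],[0.51, -0.43, 0.44]]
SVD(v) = [[-1.00, 0.02], [0.02, 1.0]] @ diag([1.1847542516978942, 0.7936355354214942]) @ [[0.07, -0.67, -0.74], [0.64, -0.54, 0.55]]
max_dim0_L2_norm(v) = 0.98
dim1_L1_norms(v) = [1.74, 1.37]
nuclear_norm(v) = 1.98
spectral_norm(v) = 1.18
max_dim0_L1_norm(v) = 1.3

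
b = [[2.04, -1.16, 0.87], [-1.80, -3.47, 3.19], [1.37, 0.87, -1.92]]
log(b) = [[0.97+0.14j, (0.05+0.56j), (-0.23-0.19j)], [(0.42+0.45j), (1+3.06j), (-1.42+0.03j)], [(0.09-0.85j), -0.51+0.16j, 0.29+3.09j]]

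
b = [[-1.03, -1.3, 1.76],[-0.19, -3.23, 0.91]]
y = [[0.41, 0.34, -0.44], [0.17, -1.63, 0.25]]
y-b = [[1.44, 1.64, -2.20], [0.36, 1.60, -0.66]]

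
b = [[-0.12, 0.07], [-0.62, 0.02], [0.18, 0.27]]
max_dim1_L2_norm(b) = 0.62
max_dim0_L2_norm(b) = 0.66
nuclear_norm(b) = 0.93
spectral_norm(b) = 0.66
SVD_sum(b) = [[-0.11, -0.01], [-0.61, -0.05], [0.20, 0.02]] + [[-0.01, 0.08], [-0.01, 0.07], [-0.02, 0.25]]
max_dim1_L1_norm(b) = 0.64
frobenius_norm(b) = 0.71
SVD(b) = [[-0.17, 0.29], [-0.94, 0.25], [0.30, 0.93]] @ diag([0.6583129466331646, 0.27572461677398397]) @ [[1.00,  0.08], [-0.08,  1.0]]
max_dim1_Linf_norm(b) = 0.62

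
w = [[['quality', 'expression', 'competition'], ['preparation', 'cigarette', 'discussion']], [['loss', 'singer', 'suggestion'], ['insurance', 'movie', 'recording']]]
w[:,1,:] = [['preparation', 'cigarette', 'discussion'], ['insurance', 'movie', 'recording']]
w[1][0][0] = 'loss'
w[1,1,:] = ['insurance', 'movie', 'recording']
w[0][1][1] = 'cigarette'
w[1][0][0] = 'loss'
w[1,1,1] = 'movie'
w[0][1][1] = 'cigarette'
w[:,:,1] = [['expression', 'cigarette'], ['singer', 'movie']]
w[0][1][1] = 'cigarette'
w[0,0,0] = 'quality'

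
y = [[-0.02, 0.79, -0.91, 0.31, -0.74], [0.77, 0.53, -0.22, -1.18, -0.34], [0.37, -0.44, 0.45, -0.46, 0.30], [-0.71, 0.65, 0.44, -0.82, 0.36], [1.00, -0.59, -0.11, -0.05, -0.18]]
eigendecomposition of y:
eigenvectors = [[(-0.22-0.24j), -0.22+0.24j, 0.60+0.00j, -0.34+0.18j, (-0.34-0.18j)],[(0.11+0.48j), (0.11-0.48j), (0.77+0j), (-0.47+0.2j), (-0.47-0.2j)],[(0.09+0.31j), 0.09-0.31j, -0.15+0.00j, (-0.61+0j), (-0.61-0j)],[0.57+0.00j, (0.57-0j), (0.03+0j), -0.35+0.13j, (-0.35-0.13j)],[(-0.33+0.34j), -0.33-0.34j, 0.13+0.00j, 0.11+0.27j, (0.11-0.27j)]]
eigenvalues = [(-0.55+1.3j), (-0.55-1.3j), (1.07+0j), (-0+0.01j), (-0-0.01j)]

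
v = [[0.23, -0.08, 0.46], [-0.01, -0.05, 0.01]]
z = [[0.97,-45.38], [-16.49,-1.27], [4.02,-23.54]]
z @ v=[[0.68, 2.19, -0.01], [-3.78, 1.38, -7.6], [1.16, 0.86, 1.61]]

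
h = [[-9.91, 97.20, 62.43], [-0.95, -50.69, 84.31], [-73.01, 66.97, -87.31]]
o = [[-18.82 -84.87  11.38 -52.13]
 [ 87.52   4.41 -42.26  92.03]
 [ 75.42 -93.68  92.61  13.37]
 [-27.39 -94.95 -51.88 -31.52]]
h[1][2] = 84.31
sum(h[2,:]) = -93.35000000000001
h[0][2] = 62.43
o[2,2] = 92.61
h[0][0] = -9.91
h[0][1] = 97.2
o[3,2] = -51.88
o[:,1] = [-84.87, 4.41, -93.68, -94.95]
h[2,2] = -87.31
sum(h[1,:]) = 32.67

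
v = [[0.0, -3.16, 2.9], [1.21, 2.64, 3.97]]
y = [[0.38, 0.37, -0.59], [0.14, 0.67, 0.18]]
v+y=[[0.38, -2.79, 2.31],[1.35, 3.31, 4.15]]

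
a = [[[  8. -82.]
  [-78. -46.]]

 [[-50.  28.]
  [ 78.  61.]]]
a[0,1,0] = -78.0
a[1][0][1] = 28.0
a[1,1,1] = 61.0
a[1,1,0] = 78.0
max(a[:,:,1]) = 61.0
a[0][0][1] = -82.0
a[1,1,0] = 78.0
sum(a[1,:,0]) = 28.0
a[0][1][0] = -78.0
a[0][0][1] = -82.0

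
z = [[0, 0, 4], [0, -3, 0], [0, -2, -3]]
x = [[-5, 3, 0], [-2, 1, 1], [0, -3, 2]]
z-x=[[5, -3, 4], [2, -4, -1], [0, 1, -5]]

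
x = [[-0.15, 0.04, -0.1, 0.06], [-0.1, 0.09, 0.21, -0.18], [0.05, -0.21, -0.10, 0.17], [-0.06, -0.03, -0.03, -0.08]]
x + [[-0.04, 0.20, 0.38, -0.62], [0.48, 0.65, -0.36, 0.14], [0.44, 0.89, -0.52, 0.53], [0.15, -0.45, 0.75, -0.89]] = [[-0.19, 0.24, 0.28, -0.56], [0.38, 0.74, -0.15, -0.04], [0.49, 0.68, -0.62, 0.7], [0.09, -0.48, 0.72, -0.97]]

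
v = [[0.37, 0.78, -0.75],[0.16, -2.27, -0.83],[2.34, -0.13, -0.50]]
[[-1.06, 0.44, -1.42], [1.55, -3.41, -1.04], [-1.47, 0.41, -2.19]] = v @[[-0.62,0.43,-0.63], [-0.82,1.21,-0.12], [0.25,0.88,1.46]]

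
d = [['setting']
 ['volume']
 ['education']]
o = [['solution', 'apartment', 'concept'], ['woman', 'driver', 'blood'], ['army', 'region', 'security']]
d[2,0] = 'education'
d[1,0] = 'volume'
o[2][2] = 'security'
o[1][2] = 'blood'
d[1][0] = 'volume'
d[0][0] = 'setting'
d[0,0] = 'setting'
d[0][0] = 'setting'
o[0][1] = 'apartment'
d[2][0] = 'education'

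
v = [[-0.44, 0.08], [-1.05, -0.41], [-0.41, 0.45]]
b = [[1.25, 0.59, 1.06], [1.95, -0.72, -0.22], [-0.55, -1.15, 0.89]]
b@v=[[-1.60, 0.34], [-0.01, 0.35], [1.08, 0.83]]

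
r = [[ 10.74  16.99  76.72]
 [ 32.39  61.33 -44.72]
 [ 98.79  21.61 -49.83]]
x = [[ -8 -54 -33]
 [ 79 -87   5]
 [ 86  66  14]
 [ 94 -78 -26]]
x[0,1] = -54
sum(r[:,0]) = 141.92000000000002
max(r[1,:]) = 61.33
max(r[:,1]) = 61.33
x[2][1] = 66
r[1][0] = 32.39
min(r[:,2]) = -49.83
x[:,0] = [-8, 79, 86, 94]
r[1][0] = 32.39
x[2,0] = 86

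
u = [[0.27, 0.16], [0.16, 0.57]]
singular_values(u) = [0.64, 0.2]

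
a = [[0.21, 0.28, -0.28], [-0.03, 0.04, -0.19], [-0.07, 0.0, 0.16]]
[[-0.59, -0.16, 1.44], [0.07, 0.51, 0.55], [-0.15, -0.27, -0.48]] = a @ [[-0.11, -2.23, 0.85], [-2.99, -1.55, 1.86], [-0.96, -2.65, -2.63]]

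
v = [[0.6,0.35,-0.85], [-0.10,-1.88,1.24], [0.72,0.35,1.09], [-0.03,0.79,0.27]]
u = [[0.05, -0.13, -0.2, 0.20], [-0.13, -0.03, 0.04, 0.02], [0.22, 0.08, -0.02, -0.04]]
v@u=[[-0.2, -0.16, -0.09, 0.16],  [0.51, 0.17, -0.08, -0.11],  [0.23, -0.02, -0.15, 0.11],  [-0.04, 0.00, 0.03, -0.0]]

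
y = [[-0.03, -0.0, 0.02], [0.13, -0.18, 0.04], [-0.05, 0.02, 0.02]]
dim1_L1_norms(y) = [0.05, 0.35, 0.09]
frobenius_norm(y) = 0.24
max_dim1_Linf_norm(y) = 0.18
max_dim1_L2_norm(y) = 0.23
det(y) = 0.00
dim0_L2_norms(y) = [0.14, 0.18, 0.05]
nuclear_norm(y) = 0.28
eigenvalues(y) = [-0.18, -0.01, 0.0]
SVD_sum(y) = [[-0.01, 0.01, -0.0],[0.14, -0.18, 0.03],[-0.03, 0.03, -0.01]] + [[-0.02, -0.01, 0.02], [-0.01, -0.0, 0.01], [-0.02, -0.01, 0.03]] + [[-0.00, -0.0, -0.00], [0.00, 0.00, 0.0], [0.00, 0.0, 0.0]]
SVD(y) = [[-0.07, -0.64, -0.77], [0.98, -0.18, 0.07], [-0.19, -0.75, 0.64]] @ diag([0.22994898526745186, 0.05121863751499499, 0.00033962564203729467]) @ [[0.60, -0.78, 0.15], [0.63, 0.36, -0.69], [0.48, 0.51, 0.71]]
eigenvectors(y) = [[0.01, 0.58, 0.46],[1.00, 0.58, 0.49],[-0.10, 0.58, 0.74]]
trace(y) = -0.19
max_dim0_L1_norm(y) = 0.21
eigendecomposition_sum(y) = [[0.0, -0.0, 0.00], [0.16, -0.18, 0.02], [-0.02, 0.02, -0.00]] + [[-0.03,0.00,0.02], [-0.03,0.0,0.02], [-0.03,0.00,0.02]] + [[-0.00, 0.00, 0.00], [-0.00, 0.0, 0.00], [-0.01, 0.0, 0.01]]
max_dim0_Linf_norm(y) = 0.18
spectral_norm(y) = 0.23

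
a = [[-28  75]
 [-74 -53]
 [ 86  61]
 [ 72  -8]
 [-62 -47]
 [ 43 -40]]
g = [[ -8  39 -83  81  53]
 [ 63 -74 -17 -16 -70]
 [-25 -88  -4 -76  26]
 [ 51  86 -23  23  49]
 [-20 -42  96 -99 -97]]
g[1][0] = 63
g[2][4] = 26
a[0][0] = -28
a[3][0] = 72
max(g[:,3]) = 81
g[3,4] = 49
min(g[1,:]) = -74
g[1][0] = 63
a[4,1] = -47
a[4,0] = -62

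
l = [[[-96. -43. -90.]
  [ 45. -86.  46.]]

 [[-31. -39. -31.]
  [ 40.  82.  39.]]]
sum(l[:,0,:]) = -330.0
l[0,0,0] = -96.0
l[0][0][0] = -96.0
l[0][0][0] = -96.0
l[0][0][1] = -43.0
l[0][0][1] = -43.0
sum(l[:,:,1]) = -86.0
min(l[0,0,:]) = -96.0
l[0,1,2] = 46.0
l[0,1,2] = 46.0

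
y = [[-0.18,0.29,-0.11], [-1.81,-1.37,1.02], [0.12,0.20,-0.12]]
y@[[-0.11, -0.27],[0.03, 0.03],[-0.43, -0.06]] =[[0.08, 0.06], [-0.28, 0.39], [0.04, -0.02]]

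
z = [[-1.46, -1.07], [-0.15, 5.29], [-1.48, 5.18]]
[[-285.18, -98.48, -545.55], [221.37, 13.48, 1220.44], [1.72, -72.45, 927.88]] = z @ [[161.31, 64.25, 200.42], [46.42, 4.37, 236.39]]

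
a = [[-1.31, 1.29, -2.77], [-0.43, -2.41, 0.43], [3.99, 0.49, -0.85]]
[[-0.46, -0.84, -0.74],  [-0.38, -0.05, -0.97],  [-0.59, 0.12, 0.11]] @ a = [[-1.99, 1.07, 1.54], [-3.35, -0.84, 1.86], [1.16, -1.00, 1.59]]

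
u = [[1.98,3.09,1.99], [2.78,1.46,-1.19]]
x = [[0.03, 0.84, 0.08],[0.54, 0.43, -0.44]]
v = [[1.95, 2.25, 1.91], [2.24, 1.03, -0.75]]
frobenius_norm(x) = 1.18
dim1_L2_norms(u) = [4.17, 3.36]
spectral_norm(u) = 4.75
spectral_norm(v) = 3.95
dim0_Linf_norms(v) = [2.24, 2.25, 1.91]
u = v + x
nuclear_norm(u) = 7.23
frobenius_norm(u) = 5.36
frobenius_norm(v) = 4.38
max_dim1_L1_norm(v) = 6.11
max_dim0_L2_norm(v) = 2.97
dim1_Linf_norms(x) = [0.84, 0.54]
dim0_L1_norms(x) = [0.57, 1.27, 0.52]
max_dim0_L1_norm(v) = 4.19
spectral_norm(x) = 1.02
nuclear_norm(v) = 5.84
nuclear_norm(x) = 1.61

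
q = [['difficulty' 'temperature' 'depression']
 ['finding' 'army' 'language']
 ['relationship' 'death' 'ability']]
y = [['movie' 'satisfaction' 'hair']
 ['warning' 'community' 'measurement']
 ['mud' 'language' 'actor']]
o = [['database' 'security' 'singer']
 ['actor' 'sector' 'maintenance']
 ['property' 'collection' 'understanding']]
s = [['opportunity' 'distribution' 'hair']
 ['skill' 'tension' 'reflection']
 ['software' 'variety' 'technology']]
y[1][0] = 'warning'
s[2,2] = 'technology'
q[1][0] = 'finding'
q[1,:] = ['finding', 'army', 'language']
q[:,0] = ['difficulty', 'finding', 'relationship']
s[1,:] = ['skill', 'tension', 'reflection']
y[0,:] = ['movie', 'satisfaction', 'hair']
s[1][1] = 'tension'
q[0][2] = 'depression'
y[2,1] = 'language'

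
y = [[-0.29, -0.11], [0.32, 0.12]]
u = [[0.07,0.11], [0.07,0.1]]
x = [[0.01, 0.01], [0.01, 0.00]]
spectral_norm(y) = 0.46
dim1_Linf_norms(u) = [0.11, 0.1]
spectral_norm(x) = 0.02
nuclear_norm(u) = 0.18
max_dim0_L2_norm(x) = 0.01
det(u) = -0.00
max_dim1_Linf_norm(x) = 0.01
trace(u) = 0.17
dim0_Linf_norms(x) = [0.01, 0.01]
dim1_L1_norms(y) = [0.4, 0.44]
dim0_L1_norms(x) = [0.02, 0.01]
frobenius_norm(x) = 0.02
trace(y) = -0.17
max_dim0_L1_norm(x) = 0.02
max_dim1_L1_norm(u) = 0.18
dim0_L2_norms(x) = [0.01, 0.01]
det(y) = 0.00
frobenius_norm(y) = 0.46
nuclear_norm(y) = 0.46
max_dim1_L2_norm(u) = 0.13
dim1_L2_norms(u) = [0.13, 0.12]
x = u @ y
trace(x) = 0.01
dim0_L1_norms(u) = [0.14, 0.21]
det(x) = -0.00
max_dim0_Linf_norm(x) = 0.01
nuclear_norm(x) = 0.02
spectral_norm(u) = 0.18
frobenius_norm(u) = 0.18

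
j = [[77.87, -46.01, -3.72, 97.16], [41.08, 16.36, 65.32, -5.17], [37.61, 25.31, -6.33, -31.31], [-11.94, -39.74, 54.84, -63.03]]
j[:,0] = [77.87, 41.08, 37.61, -11.94]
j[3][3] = -63.03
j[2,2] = -6.33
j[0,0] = 77.87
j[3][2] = 54.84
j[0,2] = -3.72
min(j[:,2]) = -6.33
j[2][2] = -6.33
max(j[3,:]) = 54.84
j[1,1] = 16.36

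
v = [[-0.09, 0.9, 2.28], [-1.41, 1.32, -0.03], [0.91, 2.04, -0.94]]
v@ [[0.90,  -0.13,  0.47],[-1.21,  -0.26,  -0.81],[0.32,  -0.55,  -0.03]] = [[-0.44, -1.48, -0.84],[-2.88, -0.14, -1.73],[-1.95, -0.13, -1.2]]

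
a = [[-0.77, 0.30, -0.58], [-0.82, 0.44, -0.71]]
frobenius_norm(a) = 1.55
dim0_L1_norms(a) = [1.59, 0.74, 1.29]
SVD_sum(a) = [[-0.73, 0.35, -0.6],[-0.85, 0.4, -0.69]] + [[-0.04, -0.05, 0.02], [0.03, 0.04, -0.02]]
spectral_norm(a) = 1.54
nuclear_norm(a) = 1.62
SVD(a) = [[-0.65, -0.76], [-0.76, 0.65]] @ diag([1.543670054134146, 0.08051561320317674]) @ [[0.73, -0.34, 0.59], [0.60, 0.75, -0.30]]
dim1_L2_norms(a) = [1.01, 1.17]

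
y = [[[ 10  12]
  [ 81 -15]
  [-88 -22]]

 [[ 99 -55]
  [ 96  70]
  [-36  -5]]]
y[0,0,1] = 12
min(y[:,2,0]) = -88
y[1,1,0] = 96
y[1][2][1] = -5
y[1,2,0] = -36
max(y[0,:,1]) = 12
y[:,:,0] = [[10, 81, -88], [99, 96, -36]]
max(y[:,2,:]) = -5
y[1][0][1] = -55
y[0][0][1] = 12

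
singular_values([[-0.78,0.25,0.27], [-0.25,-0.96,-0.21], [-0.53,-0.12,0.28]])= [1.04, 1.02, 0.14]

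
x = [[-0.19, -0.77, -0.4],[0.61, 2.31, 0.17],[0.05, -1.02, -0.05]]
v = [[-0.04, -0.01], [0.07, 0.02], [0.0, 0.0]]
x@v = [[-0.05,-0.01], [0.14,0.04], [-0.07,-0.02]]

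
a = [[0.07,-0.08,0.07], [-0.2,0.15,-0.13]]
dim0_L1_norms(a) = [0.27, 0.23, 0.2]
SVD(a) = [[-0.41, 0.91], [0.91, 0.41]] @ diag([0.3082675958277929, 0.023897476070759382]) @ [[-0.69, 0.55, -0.48], [-0.73, -0.5, 0.46]]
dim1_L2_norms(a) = [0.13, 0.28]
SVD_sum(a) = [[0.09,  -0.07,  0.06],  [-0.19,  0.15,  -0.13]] + [[-0.02, -0.01, 0.01], [-0.01, -0.00, 0.00]]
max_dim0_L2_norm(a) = 0.21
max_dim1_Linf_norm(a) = 0.2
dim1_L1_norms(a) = [0.22, 0.48]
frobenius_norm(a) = 0.31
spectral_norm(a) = 0.31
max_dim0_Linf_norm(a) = 0.2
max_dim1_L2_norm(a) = 0.28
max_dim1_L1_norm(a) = 0.48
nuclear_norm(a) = 0.33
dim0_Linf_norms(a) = [0.2, 0.15, 0.13]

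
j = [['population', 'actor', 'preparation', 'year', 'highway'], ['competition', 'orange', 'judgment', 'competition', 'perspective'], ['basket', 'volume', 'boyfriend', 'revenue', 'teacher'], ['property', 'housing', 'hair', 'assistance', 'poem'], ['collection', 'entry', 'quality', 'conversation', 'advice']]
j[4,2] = 'quality'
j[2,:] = ['basket', 'volume', 'boyfriend', 'revenue', 'teacher']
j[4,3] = 'conversation'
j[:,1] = ['actor', 'orange', 'volume', 'housing', 'entry']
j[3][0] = 'property'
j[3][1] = 'housing'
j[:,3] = ['year', 'competition', 'revenue', 'assistance', 'conversation']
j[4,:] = ['collection', 'entry', 'quality', 'conversation', 'advice']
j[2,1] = 'volume'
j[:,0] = ['population', 'competition', 'basket', 'property', 'collection']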